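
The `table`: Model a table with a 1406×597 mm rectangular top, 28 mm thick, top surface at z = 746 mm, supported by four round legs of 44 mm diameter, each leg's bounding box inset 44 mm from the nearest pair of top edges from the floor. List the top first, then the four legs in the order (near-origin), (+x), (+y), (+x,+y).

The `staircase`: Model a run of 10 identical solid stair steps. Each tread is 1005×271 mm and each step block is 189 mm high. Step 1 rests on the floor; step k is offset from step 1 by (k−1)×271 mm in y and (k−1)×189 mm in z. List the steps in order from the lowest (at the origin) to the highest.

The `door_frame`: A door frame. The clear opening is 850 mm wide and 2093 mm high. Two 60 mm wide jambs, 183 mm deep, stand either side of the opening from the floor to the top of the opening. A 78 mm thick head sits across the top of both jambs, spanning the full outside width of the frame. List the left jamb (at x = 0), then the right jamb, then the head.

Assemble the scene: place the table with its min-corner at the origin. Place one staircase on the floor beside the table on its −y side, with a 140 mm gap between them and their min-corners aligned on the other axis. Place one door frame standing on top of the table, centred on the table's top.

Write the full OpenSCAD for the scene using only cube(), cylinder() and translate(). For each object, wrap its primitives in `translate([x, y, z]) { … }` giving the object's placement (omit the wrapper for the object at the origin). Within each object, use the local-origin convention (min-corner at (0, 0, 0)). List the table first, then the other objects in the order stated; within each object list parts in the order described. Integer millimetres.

translate([0, 0, 718]) cube([1406, 597, 28]);
translate([66, 66, 0]) cylinder(h = 718, r = 22);
translate([1340, 66, 0]) cylinder(h = 718, r = 22);
translate([66, 531, 0]) cylinder(h = 718, r = 22);
translate([1340, 531, 0]) cylinder(h = 718, r = 22);
translate([0, -2850, 0]) {
  cube([1005, 271, 189]);
  translate([0, 271, 189]) cube([1005, 271, 189]);
  translate([0, 542, 378]) cube([1005, 271, 189]);
  translate([0, 813, 567]) cube([1005, 271, 189]);
  translate([0, 1084, 756]) cube([1005, 271, 189]);
  translate([0, 1355, 945]) cube([1005, 271, 189]);
  translate([0, 1626, 1134]) cube([1005, 271, 189]);
  translate([0, 1897, 1323]) cube([1005, 271, 189]);
  translate([0, 2168, 1512]) cube([1005, 271, 189]);
  translate([0, 2439, 1701]) cube([1005, 271, 189]);
}
translate([218, 207, 746]) {
  cube([60, 183, 2093]);
  translate([910, 0, 0]) cube([60, 183, 2093]);
  translate([0, 0, 2093]) cube([970, 183, 78]);
}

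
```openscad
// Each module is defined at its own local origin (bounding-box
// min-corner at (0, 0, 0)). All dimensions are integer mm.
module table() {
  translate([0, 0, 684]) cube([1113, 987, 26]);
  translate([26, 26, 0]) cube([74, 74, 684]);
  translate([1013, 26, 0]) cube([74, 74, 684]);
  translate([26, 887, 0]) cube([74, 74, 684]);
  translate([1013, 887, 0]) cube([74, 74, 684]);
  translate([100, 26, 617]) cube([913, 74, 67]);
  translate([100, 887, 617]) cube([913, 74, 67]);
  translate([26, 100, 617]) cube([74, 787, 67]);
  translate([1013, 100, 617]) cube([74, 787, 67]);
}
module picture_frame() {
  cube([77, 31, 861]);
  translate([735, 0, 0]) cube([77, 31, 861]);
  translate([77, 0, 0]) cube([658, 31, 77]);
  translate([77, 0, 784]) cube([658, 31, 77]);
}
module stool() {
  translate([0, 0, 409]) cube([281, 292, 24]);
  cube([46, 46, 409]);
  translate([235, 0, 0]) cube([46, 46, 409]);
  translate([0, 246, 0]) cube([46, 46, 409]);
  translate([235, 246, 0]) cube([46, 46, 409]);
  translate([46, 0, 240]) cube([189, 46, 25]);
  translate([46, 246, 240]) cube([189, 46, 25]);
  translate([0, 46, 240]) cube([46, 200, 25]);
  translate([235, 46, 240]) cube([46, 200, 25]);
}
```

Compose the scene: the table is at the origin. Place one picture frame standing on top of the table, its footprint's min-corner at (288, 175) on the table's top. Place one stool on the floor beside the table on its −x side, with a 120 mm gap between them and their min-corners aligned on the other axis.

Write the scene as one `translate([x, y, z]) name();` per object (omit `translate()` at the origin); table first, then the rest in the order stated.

table();
translate([288, 175, 710]) picture_frame();
translate([-401, 0, 0]) stool();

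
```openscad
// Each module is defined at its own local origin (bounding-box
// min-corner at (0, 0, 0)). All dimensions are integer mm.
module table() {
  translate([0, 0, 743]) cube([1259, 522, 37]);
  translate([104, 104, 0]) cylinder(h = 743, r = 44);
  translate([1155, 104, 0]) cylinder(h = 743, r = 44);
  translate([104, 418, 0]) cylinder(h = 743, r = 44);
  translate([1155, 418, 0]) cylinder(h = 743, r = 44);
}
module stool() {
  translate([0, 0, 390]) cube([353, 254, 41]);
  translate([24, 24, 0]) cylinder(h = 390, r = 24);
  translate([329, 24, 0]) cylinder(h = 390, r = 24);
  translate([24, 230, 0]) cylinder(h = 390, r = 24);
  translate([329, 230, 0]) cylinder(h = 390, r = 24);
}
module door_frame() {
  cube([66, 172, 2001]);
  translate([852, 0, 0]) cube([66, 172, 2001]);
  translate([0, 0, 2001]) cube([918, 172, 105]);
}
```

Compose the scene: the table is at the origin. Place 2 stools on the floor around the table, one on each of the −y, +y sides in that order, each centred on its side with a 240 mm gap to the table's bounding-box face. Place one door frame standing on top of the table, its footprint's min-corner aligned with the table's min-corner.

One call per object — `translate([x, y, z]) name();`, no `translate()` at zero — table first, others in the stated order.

table();
translate([453, -494, 0]) stool();
translate([453, 762, 0]) stool();
translate([0, 0, 780]) door_frame();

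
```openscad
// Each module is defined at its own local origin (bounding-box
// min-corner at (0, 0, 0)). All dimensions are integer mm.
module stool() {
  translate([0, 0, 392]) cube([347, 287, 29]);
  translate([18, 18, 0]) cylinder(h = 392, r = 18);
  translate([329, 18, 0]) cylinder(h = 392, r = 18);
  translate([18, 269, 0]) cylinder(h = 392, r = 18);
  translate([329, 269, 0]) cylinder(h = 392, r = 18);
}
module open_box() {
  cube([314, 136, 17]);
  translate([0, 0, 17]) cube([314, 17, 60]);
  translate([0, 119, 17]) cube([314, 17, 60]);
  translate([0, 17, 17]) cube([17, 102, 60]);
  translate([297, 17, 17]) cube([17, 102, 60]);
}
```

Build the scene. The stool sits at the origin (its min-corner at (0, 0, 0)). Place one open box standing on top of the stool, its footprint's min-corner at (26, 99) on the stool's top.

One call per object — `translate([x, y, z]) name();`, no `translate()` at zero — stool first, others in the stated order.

stool();
translate([26, 99, 421]) open_box();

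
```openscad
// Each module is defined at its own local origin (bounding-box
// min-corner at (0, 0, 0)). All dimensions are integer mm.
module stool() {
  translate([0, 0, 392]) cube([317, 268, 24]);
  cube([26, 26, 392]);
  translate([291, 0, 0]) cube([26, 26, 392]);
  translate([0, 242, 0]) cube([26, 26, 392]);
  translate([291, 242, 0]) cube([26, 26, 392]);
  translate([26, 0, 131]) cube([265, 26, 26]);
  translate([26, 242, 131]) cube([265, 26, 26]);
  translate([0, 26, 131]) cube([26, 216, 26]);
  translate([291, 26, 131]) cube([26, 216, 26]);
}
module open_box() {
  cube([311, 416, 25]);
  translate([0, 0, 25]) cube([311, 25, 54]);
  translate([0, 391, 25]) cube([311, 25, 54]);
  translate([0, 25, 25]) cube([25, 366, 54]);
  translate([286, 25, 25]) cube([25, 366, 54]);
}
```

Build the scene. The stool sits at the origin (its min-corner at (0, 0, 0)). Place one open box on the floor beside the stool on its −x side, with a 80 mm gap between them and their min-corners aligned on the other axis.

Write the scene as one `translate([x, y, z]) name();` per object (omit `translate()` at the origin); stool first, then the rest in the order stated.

stool();
translate([-391, 0, 0]) open_box();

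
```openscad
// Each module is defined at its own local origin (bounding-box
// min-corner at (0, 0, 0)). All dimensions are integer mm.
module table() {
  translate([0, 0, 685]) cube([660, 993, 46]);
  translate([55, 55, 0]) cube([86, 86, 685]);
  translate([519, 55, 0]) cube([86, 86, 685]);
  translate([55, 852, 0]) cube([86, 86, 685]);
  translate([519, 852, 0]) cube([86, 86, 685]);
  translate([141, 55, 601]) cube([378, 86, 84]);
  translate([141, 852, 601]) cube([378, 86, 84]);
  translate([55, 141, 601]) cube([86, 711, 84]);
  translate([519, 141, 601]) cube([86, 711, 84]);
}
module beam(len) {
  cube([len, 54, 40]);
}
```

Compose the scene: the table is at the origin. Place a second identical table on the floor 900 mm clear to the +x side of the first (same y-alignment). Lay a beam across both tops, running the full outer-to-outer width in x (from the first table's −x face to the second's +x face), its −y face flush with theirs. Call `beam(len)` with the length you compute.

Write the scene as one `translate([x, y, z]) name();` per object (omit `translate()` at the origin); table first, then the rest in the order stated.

table();
translate([1560, 0, 0]) table();
translate([0, 0, 731]) beam(2220);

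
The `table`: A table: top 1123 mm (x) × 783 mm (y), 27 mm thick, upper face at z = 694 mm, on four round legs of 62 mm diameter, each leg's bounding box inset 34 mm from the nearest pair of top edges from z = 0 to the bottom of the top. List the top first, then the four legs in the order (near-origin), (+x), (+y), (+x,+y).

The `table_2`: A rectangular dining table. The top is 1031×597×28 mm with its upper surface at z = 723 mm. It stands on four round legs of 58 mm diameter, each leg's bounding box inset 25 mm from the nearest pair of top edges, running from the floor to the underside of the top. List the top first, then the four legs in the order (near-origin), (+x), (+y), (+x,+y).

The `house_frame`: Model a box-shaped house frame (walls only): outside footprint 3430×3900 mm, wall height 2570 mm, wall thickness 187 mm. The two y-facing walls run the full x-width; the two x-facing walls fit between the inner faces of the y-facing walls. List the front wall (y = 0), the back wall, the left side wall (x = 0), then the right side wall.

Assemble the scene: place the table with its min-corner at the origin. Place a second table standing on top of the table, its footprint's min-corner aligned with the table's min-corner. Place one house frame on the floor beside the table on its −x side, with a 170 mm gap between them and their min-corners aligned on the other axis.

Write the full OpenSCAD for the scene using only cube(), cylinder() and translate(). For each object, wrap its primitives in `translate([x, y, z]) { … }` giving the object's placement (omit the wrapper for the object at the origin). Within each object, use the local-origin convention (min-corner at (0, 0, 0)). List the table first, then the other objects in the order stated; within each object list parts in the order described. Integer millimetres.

translate([0, 0, 667]) cube([1123, 783, 27]);
translate([65, 65, 0]) cylinder(h = 667, r = 31);
translate([1058, 65, 0]) cylinder(h = 667, r = 31);
translate([65, 718, 0]) cylinder(h = 667, r = 31);
translate([1058, 718, 0]) cylinder(h = 667, r = 31);
translate([0, 0, 694]) {
  translate([0, 0, 695]) cube([1031, 597, 28]);
  translate([54, 54, 0]) cylinder(h = 695, r = 29);
  translate([977, 54, 0]) cylinder(h = 695, r = 29);
  translate([54, 543, 0]) cylinder(h = 695, r = 29);
  translate([977, 543, 0]) cylinder(h = 695, r = 29);
}
translate([-3600, 0, 0]) {
  cube([3430, 187, 2570]);
  translate([0, 3713, 0]) cube([3430, 187, 2570]);
  translate([0, 187, 0]) cube([187, 3526, 2570]);
  translate([3243, 187, 0]) cube([187, 3526, 2570]);
}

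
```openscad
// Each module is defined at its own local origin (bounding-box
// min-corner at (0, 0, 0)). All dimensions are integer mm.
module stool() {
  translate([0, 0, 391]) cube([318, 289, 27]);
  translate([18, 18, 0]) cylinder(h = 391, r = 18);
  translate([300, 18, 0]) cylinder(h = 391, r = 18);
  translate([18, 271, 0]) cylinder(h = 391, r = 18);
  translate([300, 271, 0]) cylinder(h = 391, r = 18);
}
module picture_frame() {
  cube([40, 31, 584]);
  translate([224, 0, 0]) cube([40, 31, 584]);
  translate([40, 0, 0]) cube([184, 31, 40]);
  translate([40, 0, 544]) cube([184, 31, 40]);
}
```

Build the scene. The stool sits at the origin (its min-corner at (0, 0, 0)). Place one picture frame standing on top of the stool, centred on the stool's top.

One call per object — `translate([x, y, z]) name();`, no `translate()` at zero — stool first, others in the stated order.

stool();
translate([27, 129, 418]) picture_frame();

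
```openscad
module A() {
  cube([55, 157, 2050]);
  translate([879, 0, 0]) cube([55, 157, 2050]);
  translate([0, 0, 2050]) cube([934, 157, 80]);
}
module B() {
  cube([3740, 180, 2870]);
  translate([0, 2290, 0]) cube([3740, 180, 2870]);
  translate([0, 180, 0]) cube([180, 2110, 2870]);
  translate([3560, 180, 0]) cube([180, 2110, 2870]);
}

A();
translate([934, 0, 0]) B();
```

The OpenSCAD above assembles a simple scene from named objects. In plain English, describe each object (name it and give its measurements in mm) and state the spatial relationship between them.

A is a rectangular door frame: two vertical jambs of 55×157 mm section, 2050 mm tall, with a clear opening 824 mm wide between their inner faces. A header 80 mm tall and 157 mm deep lies on top of the jambs and spans the full outside width.

B is the wall frame of a small rectangular building: four walls, each 2870 mm tall and 180 mm thick, enclosing a footprint 3740 mm (x) by 2470 mm (y) outside-to-outside, with no floor or roof. The front and back walls (the −y and +y sides) span the full width; the two side walls fit between them.

The house frame is against the door frame's +x side, with their −y faces flush.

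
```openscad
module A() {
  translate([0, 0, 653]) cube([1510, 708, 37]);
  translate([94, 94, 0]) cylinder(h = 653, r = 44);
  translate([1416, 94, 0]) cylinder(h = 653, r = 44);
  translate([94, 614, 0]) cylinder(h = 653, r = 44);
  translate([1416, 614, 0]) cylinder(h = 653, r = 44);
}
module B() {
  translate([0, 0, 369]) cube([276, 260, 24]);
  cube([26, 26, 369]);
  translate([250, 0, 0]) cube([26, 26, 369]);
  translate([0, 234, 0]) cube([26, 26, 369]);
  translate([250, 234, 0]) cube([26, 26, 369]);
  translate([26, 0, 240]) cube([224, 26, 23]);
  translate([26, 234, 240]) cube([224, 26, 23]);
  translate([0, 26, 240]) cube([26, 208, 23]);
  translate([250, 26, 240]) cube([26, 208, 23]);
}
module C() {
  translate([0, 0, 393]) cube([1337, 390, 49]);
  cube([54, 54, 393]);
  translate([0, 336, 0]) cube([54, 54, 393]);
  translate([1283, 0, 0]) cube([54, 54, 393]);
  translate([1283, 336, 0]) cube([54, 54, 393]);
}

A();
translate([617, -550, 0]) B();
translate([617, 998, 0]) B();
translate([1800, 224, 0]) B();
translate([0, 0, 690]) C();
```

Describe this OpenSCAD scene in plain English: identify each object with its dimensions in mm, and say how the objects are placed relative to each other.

A is a rectangular dining table. The top is 1510×708×37 mm with its upper surface at z = 690 mm. It stands on four round legs of 88 mm diameter, each leg's bounding box inset 50 mm from the nearest pair of top edges, running from the floor to the underside of the top.

B is a simple wooden stool: a rectangular seat 276 mm (x) by 260 mm (y), 24 mm thick, top face at z = 393 mm, on four square legs, each 26×26 mm in cross-section. The legs rest on z = 0, each flush with a corner of the seat. Four stretchers, 26 mm wide and 23 mm tall, connect adjacent legs with their undersides at z = 240 mm, each running between the inner faces of the legs it joins and aligned with the legs' outer faces on the other axis.

C is a bench: a 1337×390 mm seat slab, 49 mm thick, top at z = 442 mm, on four 54×54 mm square legs flush with the seat corners and standing on z = 0.

Three stools sit around the table at the −y, +y, +x sides. The bench is on top of the table.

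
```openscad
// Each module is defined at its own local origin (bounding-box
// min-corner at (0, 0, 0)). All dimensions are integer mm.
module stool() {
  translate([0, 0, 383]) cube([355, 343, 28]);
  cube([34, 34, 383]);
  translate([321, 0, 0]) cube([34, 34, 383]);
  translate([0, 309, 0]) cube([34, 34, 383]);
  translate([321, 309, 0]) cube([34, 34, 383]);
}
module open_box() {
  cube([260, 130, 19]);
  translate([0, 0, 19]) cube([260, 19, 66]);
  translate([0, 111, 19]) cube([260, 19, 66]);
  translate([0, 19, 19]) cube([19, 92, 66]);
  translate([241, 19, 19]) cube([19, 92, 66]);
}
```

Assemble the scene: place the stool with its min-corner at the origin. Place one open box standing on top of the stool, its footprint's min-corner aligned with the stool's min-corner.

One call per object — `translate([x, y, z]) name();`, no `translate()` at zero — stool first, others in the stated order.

stool();
translate([0, 0, 411]) open_box();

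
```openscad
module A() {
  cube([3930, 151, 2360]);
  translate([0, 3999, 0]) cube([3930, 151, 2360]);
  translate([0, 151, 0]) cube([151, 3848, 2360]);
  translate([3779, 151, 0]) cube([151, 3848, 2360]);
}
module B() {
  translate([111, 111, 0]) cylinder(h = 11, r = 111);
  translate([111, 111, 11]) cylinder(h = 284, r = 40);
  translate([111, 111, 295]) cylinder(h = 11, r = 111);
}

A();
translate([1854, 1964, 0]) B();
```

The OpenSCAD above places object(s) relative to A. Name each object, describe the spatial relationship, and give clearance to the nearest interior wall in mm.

A is a house frame. B is a spool. The spool sits inside the house frame, centred. The clearance to the nearest interior wall is 1703 mm.

Clearances: x = 1703, y = 1813; minimum 1703 mm.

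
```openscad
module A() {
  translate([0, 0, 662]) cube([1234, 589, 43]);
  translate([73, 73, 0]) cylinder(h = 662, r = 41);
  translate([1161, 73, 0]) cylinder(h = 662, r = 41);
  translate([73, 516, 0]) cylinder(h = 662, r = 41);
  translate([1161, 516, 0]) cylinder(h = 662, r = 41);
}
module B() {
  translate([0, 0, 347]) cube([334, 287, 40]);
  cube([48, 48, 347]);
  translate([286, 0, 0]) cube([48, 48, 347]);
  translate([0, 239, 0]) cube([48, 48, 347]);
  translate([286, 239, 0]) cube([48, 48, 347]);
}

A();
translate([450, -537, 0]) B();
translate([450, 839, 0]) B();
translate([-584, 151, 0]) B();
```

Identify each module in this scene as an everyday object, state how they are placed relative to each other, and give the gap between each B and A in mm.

Each stool's nearest face is 250 mm from the table's bounding box.

A is a table. B is a stool. Three stools sit around the table at the −y, +y, −x sides. The gap between each stool and the table is 250 mm.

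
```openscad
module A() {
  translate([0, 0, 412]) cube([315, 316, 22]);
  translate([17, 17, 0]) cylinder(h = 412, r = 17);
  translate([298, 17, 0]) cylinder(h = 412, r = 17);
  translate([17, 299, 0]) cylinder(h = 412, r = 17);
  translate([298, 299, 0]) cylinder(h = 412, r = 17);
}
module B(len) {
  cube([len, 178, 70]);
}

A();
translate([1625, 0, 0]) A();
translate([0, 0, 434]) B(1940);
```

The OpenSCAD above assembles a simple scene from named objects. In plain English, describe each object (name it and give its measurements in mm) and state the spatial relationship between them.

A is a four-legged stool. The seat is 315×316 mm, 22 mm thick, top at z = 434 mm. It stands on four round legs, each 34 mm in diameter, from z = 0 to the seat underside, each leg's axis is inset half a diameter from the nearest pair of seat edges (so the leg's bounding box is flush with the corner).

B is a rectangular beam 1940 mm long (x), 178 mm deep (y), 70 mm thick (z).

The beam spans the tops of two stools placed 1310 mm apart, resting at z = 434 mm.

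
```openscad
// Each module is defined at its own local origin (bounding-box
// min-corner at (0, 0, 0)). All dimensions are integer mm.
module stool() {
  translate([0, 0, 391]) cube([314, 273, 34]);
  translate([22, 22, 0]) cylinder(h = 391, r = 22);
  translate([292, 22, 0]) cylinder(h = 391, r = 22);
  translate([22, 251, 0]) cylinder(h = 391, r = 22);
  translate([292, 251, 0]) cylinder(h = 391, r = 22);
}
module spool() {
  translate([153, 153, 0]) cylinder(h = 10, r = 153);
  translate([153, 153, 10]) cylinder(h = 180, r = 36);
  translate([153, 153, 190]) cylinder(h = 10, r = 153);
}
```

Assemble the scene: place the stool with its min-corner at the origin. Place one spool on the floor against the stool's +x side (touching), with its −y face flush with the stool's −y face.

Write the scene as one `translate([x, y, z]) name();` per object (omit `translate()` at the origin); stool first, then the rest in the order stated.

stool();
translate([314, 0, 0]) spool();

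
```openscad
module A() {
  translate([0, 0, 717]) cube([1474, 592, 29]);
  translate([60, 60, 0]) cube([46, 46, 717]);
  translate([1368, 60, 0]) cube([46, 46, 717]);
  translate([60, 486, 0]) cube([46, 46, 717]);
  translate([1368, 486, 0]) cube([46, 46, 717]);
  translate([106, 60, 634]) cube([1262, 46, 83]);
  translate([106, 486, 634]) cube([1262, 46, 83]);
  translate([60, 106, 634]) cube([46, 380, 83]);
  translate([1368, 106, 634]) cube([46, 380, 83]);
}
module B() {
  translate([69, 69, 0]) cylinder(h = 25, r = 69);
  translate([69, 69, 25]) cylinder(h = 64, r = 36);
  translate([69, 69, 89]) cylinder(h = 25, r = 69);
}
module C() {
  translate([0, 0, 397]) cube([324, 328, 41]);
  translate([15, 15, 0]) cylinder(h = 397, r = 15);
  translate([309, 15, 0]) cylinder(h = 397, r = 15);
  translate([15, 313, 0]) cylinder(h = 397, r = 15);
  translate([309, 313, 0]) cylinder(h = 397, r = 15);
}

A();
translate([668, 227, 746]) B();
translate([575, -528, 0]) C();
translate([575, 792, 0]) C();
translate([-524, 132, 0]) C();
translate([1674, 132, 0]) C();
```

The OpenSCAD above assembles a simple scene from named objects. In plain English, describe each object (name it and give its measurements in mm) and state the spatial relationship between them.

A is a table with a 1474×592 mm rectangular top, 29 mm thick, top surface at z = 746 mm, supported by four 46×46 mm square legs, each inset 60 mm from the nearest pair of top edges, running from the floor. Four apron rails, 46 mm thick and 83 mm tall, run between adjacent legs with their top edges flush with the underside of the top and their outer faces flush with the legs' outer faces.

B is a spool: two coaxial disc flanges of radius 69 mm and thickness 25 mm, joined by a core cylinder of radius 36 mm and height 64 mm. The lower flange rests on z = 0 and the three cylinders share a vertical axis.

C is a four-legged stool. The seat is 324×328 mm, 41 mm thick, top at z = 438 mm. It stands on four round legs, each 30 mm in diameter, from z = 0 to the seat underside, each leg's axis is inset half a diameter from the nearest pair of seat edges (so the leg's bounding box is flush with the corner).

The spool is on top of the table, centred. Four stools sit around the table at the −y, +y, −x, +x sides.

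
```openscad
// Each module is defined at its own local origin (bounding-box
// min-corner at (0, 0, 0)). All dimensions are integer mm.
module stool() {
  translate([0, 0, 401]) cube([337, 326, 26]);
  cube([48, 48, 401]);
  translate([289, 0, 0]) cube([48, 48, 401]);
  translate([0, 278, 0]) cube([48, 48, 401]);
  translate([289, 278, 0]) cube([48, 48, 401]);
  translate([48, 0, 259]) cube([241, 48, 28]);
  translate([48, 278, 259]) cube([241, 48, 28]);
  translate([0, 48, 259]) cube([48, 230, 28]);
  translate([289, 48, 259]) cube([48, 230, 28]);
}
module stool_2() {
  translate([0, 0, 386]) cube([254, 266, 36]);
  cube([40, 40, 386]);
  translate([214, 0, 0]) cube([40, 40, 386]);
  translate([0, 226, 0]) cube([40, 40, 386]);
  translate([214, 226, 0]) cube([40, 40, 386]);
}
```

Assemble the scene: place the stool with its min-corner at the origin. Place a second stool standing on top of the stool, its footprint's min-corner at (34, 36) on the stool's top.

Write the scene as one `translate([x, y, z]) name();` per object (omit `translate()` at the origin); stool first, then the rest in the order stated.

stool();
translate([34, 36, 427]) stool_2();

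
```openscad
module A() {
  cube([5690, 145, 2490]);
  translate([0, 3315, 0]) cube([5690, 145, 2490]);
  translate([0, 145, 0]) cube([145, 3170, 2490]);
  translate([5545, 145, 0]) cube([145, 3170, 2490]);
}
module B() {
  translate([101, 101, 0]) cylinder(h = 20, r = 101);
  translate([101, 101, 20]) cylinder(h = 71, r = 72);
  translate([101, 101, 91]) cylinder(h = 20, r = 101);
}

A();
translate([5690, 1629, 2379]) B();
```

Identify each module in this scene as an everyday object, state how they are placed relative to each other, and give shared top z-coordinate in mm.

A is a house frame. B is a spool. The spool is beside the house frame with their tops flush at z = 2490. The shared top z-coordinate is 2490 mm.

Both tops at z = 2490 mm.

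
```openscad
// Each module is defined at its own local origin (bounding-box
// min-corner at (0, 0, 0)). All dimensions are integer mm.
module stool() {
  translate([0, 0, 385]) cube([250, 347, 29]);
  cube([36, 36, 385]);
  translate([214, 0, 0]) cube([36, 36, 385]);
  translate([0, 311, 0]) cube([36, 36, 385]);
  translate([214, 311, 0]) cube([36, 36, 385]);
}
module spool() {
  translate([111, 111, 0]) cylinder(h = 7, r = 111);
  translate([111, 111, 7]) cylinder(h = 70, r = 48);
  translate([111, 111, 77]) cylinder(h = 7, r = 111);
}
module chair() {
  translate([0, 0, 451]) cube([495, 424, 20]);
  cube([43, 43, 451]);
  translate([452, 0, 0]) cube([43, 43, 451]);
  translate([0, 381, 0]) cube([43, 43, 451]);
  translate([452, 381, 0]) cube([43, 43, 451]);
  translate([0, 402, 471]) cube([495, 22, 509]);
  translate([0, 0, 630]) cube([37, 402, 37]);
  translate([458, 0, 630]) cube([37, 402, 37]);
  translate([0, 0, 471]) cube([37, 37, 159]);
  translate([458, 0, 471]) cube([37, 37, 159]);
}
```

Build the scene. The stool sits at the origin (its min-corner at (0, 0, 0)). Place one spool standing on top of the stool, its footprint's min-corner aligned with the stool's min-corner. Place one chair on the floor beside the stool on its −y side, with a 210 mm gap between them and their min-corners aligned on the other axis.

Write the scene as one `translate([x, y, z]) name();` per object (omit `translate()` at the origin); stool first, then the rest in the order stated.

stool();
translate([0, 0, 414]) spool();
translate([0, -634, 0]) chair();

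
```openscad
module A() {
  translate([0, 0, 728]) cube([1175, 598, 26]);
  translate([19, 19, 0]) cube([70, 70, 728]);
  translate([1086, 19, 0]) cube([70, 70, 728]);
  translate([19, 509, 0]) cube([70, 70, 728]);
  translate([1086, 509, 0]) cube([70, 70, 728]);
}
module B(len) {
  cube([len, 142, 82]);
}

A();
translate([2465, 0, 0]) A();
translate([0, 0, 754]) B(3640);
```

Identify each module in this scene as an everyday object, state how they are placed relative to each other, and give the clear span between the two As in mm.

A is a table. B is a beam. A beam spans the tops of two tables. The clear span between the two tables is 1290 mm.

Second table starts at x = 2465; first ends at x = 1175; clear span = 2465 − 1175 = 1290 mm.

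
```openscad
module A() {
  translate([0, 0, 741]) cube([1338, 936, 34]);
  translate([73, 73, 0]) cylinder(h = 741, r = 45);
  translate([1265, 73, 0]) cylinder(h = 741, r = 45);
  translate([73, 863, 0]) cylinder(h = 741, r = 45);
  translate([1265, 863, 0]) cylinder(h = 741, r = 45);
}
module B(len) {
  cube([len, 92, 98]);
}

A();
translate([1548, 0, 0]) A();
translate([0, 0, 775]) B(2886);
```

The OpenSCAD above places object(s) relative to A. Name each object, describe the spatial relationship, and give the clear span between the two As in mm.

Second table starts at x = 1548; first ends at x = 1338; clear span = 1548 − 1338 = 210 mm.

A is a table. B is a beam. A beam spans the tops of two tables. The clear span between the two tables is 210 mm.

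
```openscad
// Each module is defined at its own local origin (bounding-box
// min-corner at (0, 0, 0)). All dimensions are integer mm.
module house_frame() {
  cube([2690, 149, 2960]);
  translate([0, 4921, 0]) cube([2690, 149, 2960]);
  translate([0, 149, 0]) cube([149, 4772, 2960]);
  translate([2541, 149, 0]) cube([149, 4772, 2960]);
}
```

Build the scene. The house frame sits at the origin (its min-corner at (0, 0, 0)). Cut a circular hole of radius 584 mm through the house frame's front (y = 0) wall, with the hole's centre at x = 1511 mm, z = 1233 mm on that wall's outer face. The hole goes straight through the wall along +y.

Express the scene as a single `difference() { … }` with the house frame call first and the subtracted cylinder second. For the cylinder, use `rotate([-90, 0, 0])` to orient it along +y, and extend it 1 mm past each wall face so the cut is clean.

difference() {
  house_frame();
  translate([1511, -1, 1233]) rotate([-90, 0, 0]) cylinder(h = 151, r = 584);
}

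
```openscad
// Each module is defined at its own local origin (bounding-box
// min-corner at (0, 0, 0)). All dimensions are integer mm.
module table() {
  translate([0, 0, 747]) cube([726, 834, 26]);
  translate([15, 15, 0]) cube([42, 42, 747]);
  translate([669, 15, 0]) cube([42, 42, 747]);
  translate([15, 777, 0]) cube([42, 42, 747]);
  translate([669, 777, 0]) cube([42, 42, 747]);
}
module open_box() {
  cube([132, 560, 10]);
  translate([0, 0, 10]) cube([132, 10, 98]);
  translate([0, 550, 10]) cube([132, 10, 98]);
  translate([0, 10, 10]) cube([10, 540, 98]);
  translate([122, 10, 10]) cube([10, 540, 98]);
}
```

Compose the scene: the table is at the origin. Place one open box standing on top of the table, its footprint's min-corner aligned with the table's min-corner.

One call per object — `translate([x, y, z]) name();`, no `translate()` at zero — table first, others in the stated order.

table();
translate([0, 0, 773]) open_box();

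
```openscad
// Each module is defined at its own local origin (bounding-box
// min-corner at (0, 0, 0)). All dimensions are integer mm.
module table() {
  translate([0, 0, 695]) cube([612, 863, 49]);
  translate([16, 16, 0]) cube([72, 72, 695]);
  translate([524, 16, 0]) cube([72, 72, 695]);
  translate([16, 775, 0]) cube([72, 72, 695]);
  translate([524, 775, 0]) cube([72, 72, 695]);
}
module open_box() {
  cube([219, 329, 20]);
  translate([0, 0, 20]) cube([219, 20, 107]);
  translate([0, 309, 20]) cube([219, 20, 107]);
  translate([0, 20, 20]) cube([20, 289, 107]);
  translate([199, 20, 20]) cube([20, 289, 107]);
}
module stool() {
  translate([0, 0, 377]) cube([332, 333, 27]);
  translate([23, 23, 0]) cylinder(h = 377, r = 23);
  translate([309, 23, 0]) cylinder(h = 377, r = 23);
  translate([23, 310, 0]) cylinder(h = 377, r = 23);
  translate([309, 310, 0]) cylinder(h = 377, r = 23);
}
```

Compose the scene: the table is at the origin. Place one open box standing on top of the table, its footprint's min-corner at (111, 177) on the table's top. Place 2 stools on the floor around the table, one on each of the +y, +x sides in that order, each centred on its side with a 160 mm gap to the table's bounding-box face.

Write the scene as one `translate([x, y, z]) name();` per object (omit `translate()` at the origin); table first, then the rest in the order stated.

table();
translate([111, 177, 744]) open_box();
translate([140, 1023, 0]) stool();
translate([772, 265, 0]) stool();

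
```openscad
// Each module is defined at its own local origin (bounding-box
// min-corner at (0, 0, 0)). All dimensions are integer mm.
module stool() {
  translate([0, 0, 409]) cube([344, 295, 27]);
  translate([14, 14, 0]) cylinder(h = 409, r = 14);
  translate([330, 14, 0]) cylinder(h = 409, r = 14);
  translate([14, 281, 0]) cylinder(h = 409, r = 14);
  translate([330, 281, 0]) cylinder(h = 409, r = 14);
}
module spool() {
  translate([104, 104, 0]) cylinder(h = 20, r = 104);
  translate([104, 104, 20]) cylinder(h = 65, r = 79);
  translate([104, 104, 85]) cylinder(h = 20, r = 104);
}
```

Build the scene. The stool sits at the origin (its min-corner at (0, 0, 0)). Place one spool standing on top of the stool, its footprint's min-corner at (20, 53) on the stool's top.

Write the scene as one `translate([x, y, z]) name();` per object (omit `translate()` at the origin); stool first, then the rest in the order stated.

stool();
translate([20, 53, 436]) spool();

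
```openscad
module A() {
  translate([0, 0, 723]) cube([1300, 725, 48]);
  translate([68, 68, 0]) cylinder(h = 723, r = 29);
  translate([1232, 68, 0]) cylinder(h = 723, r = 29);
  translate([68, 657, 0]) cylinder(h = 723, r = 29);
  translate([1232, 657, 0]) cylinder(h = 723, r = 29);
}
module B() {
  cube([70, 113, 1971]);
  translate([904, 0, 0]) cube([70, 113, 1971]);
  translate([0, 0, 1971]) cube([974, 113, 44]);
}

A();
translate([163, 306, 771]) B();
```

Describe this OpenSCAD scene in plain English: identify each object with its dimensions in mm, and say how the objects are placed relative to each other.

A is a rectangular dining table. The top is 1300×725×48 mm with its upper surface at z = 771 mm. It stands on four round legs of 58 mm diameter, each leg's bounding box inset 39 mm from the nearest pair of top edges, running from the floor to the underside of the top.

B is a door frame. The clear opening is 834 mm wide and 1971 mm high. Two 70 mm wide jambs, 113 mm deep, stand either side of the opening from the floor to the top of the opening. A 44 mm thick head sits across the top of both jambs, spanning the full outside width of the frame.

The door frame is on top of the table, centred.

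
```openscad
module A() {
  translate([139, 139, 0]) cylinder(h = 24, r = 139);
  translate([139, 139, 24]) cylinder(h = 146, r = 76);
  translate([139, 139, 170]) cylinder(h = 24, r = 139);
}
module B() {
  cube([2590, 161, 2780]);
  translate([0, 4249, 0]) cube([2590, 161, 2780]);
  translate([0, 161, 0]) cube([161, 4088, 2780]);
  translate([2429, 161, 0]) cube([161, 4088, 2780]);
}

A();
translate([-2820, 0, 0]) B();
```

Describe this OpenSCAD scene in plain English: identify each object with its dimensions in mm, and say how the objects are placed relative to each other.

A is a spool: two coaxial disc flanges of radius 139 mm and thickness 24 mm, joined by a core cylinder of radius 76 mm and height 146 mm. The lower flange rests on z = 0 and the three cylinders share a vertical axis.

B is the wall frame of a small rectangular building: four walls, each 2780 mm tall and 161 mm thick, enclosing a footprint 2590 mm (x) by 4410 mm (y) outside-to-outside, with no floor or roof. The front and back walls (the −y and +y sides) span the full width; the two side walls fit between them.

The house frame is on the floor beside the spool on its −x side.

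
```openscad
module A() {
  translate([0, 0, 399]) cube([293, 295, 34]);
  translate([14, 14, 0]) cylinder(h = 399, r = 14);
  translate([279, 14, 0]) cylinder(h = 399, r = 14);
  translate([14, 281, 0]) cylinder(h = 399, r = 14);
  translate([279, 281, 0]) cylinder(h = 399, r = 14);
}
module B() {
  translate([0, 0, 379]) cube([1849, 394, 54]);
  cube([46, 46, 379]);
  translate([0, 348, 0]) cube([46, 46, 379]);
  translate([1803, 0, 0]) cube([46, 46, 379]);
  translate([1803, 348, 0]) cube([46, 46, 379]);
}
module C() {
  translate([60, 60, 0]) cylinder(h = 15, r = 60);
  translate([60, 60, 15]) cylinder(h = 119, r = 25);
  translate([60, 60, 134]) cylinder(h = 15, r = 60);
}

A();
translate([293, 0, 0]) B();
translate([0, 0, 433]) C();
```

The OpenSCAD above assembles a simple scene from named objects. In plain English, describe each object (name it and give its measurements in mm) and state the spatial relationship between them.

A is a simple wooden stool: a rectangular seat 293 mm (x) by 295 mm (y), 34 mm thick, top face at z = 433 mm, on four round legs, each 28 mm in diameter. The legs rest on z = 0, each leg's axis is inset half a diameter from the nearest pair of seat edges (so the leg's bounding box is flush with the corner).

B is a bench: a 1849×394 mm seat slab, 54 mm thick, top at z = 433 mm, on four 46×46 mm square legs flush with the seat corners and standing on z = 0.

C is a spool: two coaxial disc flanges of radius 60 mm and thickness 15 mm, joined by a core cylinder of radius 25 mm and height 119 mm. The lower flange rests on z = 0 and the three cylinders share a vertical axis.

The bench is against the stool's +x side, with their −y faces flush. The spool is on top of the stool.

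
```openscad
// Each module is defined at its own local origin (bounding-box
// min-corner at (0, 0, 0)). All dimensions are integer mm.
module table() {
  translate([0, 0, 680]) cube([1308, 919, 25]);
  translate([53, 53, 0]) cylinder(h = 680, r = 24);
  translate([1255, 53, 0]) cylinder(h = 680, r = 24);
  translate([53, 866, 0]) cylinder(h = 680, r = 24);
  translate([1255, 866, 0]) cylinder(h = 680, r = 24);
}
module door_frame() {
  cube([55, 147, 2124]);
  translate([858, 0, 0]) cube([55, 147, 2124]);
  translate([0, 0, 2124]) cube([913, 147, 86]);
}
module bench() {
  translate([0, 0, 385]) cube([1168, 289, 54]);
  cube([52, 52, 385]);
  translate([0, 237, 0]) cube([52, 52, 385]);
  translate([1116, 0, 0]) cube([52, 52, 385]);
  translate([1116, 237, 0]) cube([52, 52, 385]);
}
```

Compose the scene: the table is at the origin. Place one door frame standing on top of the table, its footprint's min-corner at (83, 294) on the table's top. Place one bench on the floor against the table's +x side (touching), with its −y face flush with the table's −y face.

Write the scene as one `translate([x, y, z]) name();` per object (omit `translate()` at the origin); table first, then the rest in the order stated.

table();
translate([83, 294, 705]) door_frame();
translate([1308, 0, 0]) bench();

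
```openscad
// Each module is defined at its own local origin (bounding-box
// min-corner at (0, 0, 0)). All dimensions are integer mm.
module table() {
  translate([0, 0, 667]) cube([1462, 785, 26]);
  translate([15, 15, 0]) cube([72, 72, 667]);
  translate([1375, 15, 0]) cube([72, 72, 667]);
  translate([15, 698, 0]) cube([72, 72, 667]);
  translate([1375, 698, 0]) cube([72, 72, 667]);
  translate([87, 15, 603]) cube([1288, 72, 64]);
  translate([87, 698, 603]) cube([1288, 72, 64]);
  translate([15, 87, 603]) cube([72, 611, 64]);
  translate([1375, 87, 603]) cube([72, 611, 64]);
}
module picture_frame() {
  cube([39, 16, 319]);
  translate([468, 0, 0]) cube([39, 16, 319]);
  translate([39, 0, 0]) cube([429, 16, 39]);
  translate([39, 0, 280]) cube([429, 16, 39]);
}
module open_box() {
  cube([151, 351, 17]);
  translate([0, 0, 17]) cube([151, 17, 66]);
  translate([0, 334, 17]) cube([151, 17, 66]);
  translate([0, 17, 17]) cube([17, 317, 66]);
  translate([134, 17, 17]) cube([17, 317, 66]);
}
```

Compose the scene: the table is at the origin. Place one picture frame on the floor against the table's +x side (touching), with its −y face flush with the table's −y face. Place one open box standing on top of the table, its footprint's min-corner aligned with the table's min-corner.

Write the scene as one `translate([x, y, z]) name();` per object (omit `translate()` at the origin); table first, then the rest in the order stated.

table();
translate([1462, 0, 0]) picture_frame();
translate([0, 0, 693]) open_box();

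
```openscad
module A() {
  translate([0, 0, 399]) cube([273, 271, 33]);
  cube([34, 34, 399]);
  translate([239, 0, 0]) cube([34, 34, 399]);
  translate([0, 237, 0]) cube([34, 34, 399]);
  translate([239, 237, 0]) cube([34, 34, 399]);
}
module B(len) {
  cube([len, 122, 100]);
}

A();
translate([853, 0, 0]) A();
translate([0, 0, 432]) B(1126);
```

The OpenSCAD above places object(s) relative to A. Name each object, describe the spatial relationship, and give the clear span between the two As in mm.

A is a stool. B is a beam. A beam spans the tops of two stools. The clear span between the two stools is 580 mm.

Second stool starts at x = 853; first ends at x = 273; clear span = 853 − 273 = 580 mm.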